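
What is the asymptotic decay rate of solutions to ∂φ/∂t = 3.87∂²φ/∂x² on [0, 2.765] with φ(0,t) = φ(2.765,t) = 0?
Eigenvalues: λₙ = 3.87n²π²/2.765².
First three modes:
  n=1: λ₁ = 3.87π²/2.765² ≈ 4.996
  n=2: λ₂ = 15.48π²/2.765² ≈ 19.984 (4× faster decay)
  n=3: λ₃ = 34.83π²/2.765² ≈ 44.964 (9× faster decay)
As t → ∞, higher modes decay exponentially faster. The n=1 mode dominates: φ ~ c₁ sin(πx/2.765) e^{-λ₁t}.
Decay rate: λ₁ = 3.87π²/2.765² ≈ 4.996.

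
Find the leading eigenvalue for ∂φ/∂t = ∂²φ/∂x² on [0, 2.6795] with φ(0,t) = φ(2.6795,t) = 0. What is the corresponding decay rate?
Eigenvalues: λₙ = n²π²/2.6795².
First three modes:
  n=1: λ₁ = π²/2.6795² ≈ 1.375
  n=2: λ₂ = 4π²/2.6795² ≈ 5.499 (4× faster decay)
  n=3: λ₃ = 9π²/2.6795² ≈ 12.372 (9× faster decay)
As t → ∞, higher modes decay exponentially faster. The n=1 mode dominates: φ ~ c₁ sin(πx/2.6795) e^{-λ₁t}.
Decay rate: λ₁ = π²/2.6795² ≈ 1.375.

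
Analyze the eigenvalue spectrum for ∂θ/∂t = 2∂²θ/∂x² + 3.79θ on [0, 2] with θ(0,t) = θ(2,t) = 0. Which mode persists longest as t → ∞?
Eigenvalues: λₙ = 2n²π²/2² - 3.79.
First three modes:
  n=1: λ₁ = 2π²/2² - 3.79 ≈ 1.145
  n=2: λ₂ = 8π²/2² - 3.79 ≈ 15.949
  n=3: λ₃ = 18π²/2² - 3.79 ≈ 40.623
Since 2π²/2² ≈ 4.935 > 3.79, all λₙ > 0.
The n=1 mode decays slowest → dominates as t → ∞.
Asymptotic: θ ~ c₁ sin(πx/2) e^{-λ₁t} with decay rate λ₁ ≈ 1.145.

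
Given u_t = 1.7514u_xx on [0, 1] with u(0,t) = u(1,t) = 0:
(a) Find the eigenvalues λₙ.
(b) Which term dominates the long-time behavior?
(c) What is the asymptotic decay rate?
Eigenvalues: λₙ = 1.7514n²π².
First three modes:
  n=1: λ₁ = 1.7514π² ≈ 17.286
  n=2: λ₂ = 7.0056π² ≈ 69.143 (4× faster decay)
  n=3: λ₃ = 15.7626π² ≈ 155.571 (9× faster decay)
As t → ∞, higher modes decay exponentially faster. The n=1 mode dominates: u ~ c₁ sin(πx) e^{-λ₁t}.
Decay rate: λ₁ = 1.7514π² ≈ 17.286.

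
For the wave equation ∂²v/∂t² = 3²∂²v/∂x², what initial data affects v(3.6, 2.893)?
Domain of dependence: [-5.079, 12.279]. Signals travel at speed 3, so data within |x - 3.6| ≤ 3·2.893 = 8.679 can reach the point.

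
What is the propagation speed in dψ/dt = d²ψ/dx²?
Infinite. The heat equation is parabolic, not hyperbolic, so disturbances propagate instantly.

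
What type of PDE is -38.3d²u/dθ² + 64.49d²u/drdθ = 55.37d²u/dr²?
Rewriting in standard form: -55.37d²u/dr² + 64.49d²u/drdθ - 38.3d²u/dθ² = 0. With A = -55.37, B = 64.49, C = -38.3, the discriminant is -4323.7239. This is an elliptic PDE.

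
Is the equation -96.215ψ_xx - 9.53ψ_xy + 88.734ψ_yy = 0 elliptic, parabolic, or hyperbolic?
Computing B² - 4AC with A = -96.215, B = -9.53, C = 88.734: discriminant = 34240.98814 (positive). Answer: hyperbolic.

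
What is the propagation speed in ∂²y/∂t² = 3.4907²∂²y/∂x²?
Speed = 3.4907. Information travels along characteristics x = x₀ ± 3.4907t.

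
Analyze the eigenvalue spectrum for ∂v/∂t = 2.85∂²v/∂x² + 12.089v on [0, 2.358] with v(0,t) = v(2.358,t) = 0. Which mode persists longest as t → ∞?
Eigenvalues: λₙ = 2.85n²π²/2.358² - 12.089.
First three modes:
  n=1: λ₁ = 2.85π²/2.358² - 12.089 ≈ -7.03
  n=2: λ₂ = 11.4π²/2.358² - 12.089 ≈ 8.147
  n=3: λ₃ = 25.65π²/2.358² - 12.089 ≈ 33.441
Since 2.85π²/2.358² ≈ 5.059 < 12.089, λ₁ < 0.
The n=1 mode grows fastest (−λₙ is largest for n=1) → dominates.
Asymptotic: v ~ c₁ sin(πx/2.358) e^{7.03t} (exponential growth at rate −λ₁ ≈ 7.03).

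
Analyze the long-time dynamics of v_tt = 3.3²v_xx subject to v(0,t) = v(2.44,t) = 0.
Long-time behavior: v oscillates (no decay). Energy is conserved; the solution oscillates indefinitely as standing waves.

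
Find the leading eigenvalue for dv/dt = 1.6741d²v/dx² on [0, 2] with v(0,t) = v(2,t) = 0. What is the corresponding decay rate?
Eigenvalues: λₙ = 1.6741n²π²/2².
First three modes:
  n=1: λ₁ = 1.6741π²/2² ≈ 4.131
  n=2: λ₂ = 6.6964π²/2² ≈ 16.523 (4× faster decay)
  n=3: λ₃ = 15.0669π²/2² ≈ 37.176 (9× faster decay)
As t → ∞, higher modes decay exponentially faster. The n=1 mode dominates: v ~ c₁ sin(πx/2) e^{-λ₁t}.
Decay rate: λ₁ = 1.6741π²/2² ≈ 4.131.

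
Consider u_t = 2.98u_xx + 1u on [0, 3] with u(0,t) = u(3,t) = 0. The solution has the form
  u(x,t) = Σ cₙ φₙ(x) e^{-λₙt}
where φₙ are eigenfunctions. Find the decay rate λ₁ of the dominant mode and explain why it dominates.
Eigenvalues: λₙ = 2.98n²π²/3² - 1.
First three modes:
  n=1: λ₁ = 2.98π²/3² - 1 ≈ 2.268
  n=2: λ₂ = 11.92π²/3² - 1 ≈ 12.072
  n=3: λ₃ = 26.82π²/3² - 1 ≈ 28.411
Since 2.98π²/3² ≈ 3.268 > 1, all λₙ > 0.
The n=1 mode decays slowest → dominates as t → ∞.
Asymptotic: u ~ c₁ sin(πx/3) e^{-λ₁t} with decay rate λ₁ ≈ 2.268.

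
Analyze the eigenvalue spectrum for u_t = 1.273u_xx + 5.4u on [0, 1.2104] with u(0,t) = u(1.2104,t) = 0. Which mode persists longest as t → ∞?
Eigenvalues: λₙ = 1.273n²π²/1.2104² - 5.4.
First three modes:
  n=1: λ₁ = 1.273π²/1.2104² - 5.4 ≈ 3.176
  n=2: λ₂ = 5.092π²/1.2104² - 5.4 ≈ 28.903
  n=3: λ₃ = 11.457π²/1.2104² - 5.4 ≈ 71.781
Since 1.273π²/1.2104² ≈ 8.576 > 5.4, all λₙ > 0.
The n=1 mode decays slowest → dominates as t → ∞.
Asymptotic: u ~ c₁ sin(πx/1.2104) e^{-λ₁t} with decay rate λ₁ ≈ 3.176.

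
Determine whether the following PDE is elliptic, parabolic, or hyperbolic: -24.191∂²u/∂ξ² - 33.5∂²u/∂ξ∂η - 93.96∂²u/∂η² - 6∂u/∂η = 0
Coefficients: A = -24.191, B = -33.5, C = -93.96. B² - 4AC = -7969.69544, which is negative, so the equation is elliptic.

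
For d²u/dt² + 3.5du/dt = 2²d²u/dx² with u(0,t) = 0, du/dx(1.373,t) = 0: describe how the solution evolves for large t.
u → 0. Damping (γ=3.5) dissipates energy; oscillations decay exponentially.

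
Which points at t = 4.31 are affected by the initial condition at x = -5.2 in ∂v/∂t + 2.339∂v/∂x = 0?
At x = 4.88109. The characteristic carries data from (-5.2, 0) to (4.88109, 4.31).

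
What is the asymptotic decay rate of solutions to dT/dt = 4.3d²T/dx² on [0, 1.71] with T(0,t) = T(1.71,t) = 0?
Eigenvalues: λₙ = 4.3n²π²/1.71².
First three modes:
  n=1: λ₁ = 4.3π²/1.71² ≈ 14.514
  n=2: λ₂ = 17.2π²/1.71² ≈ 58.055 (4× faster decay)
  n=3: λ₃ = 38.7π²/1.71² ≈ 130.623 (9× faster decay)
As t → ∞, higher modes decay exponentially faster. The n=1 mode dominates: T ~ c₁ sin(πx/1.71) e^{-λ₁t}.
Decay rate: λ₁ = 4.3π²/1.71² ≈ 14.514.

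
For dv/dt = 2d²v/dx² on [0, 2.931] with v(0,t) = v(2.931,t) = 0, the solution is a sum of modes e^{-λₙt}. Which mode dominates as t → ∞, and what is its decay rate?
Eigenvalues: λₙ = 2n²π²/2.931².
First three modes:
  n=1: λ₁ = 2π²/2.931² ≈ 2.298
  n=2: λ₂ = 8π²/2.931² ≈ 9.191 (4× faster decay)
  n=3: λ₃ = 18π²/2.931² ≈ 20.68 (9× faster decay)
As t → ∞, higher modes decay exponentially faster. The n=1 mode dominates: v ~ c₁ sin(πx/2.931) e^{-λ₁t}.
Decay rate: λ₁ = 2π²/2.931² ≈ 2.298.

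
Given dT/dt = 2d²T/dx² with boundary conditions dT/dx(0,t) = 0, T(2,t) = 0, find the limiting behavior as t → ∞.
T → 0. Heat escapes through the Dirichlet boundary.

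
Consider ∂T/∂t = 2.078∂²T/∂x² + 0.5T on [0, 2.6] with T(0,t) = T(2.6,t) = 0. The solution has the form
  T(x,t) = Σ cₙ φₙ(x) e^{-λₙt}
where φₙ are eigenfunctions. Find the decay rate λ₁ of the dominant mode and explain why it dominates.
Eigenvalues: λₙ = 2.078n²π²/2.6² - 0.5.
First three modes:
  n=1: λ₁ = 2.078π²/2.6² - 0.5 ≈ 2.534
  n=2: λ₂ = 8.312π²/2.6² - 0.5 ≈ 11.636
  n=3: λ₃ = 18.702π²/2.6² - 0.5 ≈ 26.805
Since 2.078π²/2.6² ≈ 3.034 > 0.5, all λₙ > 0.
The n=1 mode decays slowest → dominates as t → ∞.
Asymptotic: T ~ c₁ sin(πx/2.6) e^{-λ₁t} with decay rate λ₁ ≈ 2.534.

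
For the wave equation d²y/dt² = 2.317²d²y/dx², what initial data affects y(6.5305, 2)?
Domain of dependence: [1.8965, 11.1645]. Signals travel at speed 2.317, so data within |x - 6.5305| ≤ 2.317·2 = 4.634 can reach the point.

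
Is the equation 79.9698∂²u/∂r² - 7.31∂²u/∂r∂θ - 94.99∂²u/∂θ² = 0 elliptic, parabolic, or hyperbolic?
Computing B² - 4AC with A = 79.9698, B = -7.31, C = -94.99: discriminant = 30438.761308 (positive). Answer: hyperbolic.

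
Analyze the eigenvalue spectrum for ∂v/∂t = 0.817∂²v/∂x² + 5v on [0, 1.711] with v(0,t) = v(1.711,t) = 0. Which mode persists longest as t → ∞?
Eigenvalues: λₙ = 0.817n²π²/1.711² - 5.
First three modes:
  n=1: λ₁ = 0.817π²/1.711² - 5 ≈ -2.246
  n=2: λ₂ = 3.268π²/1.711² - 5 ≈ 6.017
  n=3: λ₃ = 7.353π²/1.711² - 5 ≈ 19.789
Since 0.817π²/1.711² ≈ 2.754 < 5, λ₁ < 0.
The n=1 mode grows fastest (−λₙ is largest for n=1) → dominates.
Asymptotic: v ~ c₁ sin(πx/1.711) e^{2.246t} (exponential growth at rate −λ₁ ≈ 2.246).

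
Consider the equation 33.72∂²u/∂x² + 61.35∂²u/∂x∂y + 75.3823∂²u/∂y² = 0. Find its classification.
Elliptic. (A = 33.72, B = 61.35, C = 75.3823 gives B² - 4AC = -6403.742124.)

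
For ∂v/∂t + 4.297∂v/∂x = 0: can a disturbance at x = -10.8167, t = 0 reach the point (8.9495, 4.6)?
Yes. The characteristic through (8.9495, 4.6) passes through x = -10.8167.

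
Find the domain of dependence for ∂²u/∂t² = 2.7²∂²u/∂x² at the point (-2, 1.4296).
Domain of dependence: [-5.85992, 1.85992]. Signals travel at speed 2.7, so data within |x - -2| ≤ 2.7·1.4296 = 3.85992 can reach the point.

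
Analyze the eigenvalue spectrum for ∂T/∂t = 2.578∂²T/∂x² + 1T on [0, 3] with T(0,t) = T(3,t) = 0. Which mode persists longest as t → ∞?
Eigenvalues: λₙ = 2.578n²π²/3² - 1.
First three modes:
  n=1: λ₁ = 2.578π²/3² - 1 ≈ 1.827
  n=2: λ₂ = 10.312π²/3² - 1 ≈ 10.308
  n=3: λ₃ = 23.202π²/3² - 1 ≈ 24.444
Since 2.578π²/3² ≈ 2.827 > 1, all λₙ > 0.
The n=1 mode decays slowest → dominates as t → ∞.
Asymptotic: T ~ c₁ sin(πx/3) e^{-λ₁t} with decay rate λ₁ ≈ 1.827.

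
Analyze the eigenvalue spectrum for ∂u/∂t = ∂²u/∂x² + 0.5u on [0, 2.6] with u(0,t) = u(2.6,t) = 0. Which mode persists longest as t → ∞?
Eigenvalues: λₙ = n²π²/2.6² - 0.5.
First three modes:
  n=1: λ₁ = π²/2.6² - 0.5 ≈ 0.96
  n=2: λ₂ = 4π²/2.6² - 0.5 ≈ 5.34
  n=3: λ₃ = 9π²/2.6² - 0.5 ≈ 12.64
Since π²/2.6² ≈ 1.46 > 0.5, all λₙ > 0.
The n=1 mode decays slowest → dominates as t → ∞.
Asymptotic: u ~ c₁ sin(πx/2.6) e^{-λ₁t} with decay rate λ₁ ≈ 0.96.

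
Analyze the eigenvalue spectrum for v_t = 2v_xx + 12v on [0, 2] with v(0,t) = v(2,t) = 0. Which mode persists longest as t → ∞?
Eigenvalues: λₙ = 2n²π²/2² - 12.
First three modes:
  n=1: λ₁ = 2π²/2² - 12 ≈ -7.065
  n=2: λ₂ = 8π²/2² - 12 ≈ 7.739
  n=3: λ₃ = 18π²/2² - 12 ≈ 32.413
Since 2π²/2² ≈ 4.935 < 12, λ₁ < 0.
The n=1 mode grows fastest (−λₙ is largest for n=1) → dominates.
Asymptotic: v ~ c₁ sin(πx/2) e^{7.065t} (exponential growth at rate −λ₁ ≈ 7.065).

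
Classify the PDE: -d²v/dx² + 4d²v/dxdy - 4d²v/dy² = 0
A = -1, B = 4, C = -4. Discriminant B² - 4AC = 0. Since 0 = 0, parabolic.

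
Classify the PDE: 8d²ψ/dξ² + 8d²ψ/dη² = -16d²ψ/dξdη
Rewriting in standard form: 8d²ψ/dξ² + 16d²ψ/dξdη + 8d²ψ/dη² = 0. A = 8, B = 16, C = 8. Discriminant B² - 4AC = 0. Since 0 = 0, parabolic.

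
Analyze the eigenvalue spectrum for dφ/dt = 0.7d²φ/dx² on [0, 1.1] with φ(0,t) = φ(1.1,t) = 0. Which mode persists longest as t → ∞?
Eigenvalues: λₙ = 0.7n²π²/1.1².
First three modes:
  n=1: λ₁ = 0.7π²/1.1² ≈ 5.71
  n=2: λ₂ = 2.8π²/1.1² ≈ 22.839 (4× faster decay)
  n=3: λ₃ = 6.3π²/1.1² ≈ 51.387 (9× faster decay)
As t → ∞, higher modes decay exponentially faster. The n=1 mode dominates: φ ~ c₁ sin(πx/1.1) e^{-λ₁t}.
Decay rate: λ₁ = 0.7π²/1.1² ≈ 5.71.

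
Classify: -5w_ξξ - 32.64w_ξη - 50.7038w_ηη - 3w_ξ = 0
Hyperbolic (discriminant = 51.2936).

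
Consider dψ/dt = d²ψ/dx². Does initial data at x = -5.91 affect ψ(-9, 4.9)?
Yes, for any finite x. The heat equation has infinite propagation speed, so all initial data affects all points at any t > 0.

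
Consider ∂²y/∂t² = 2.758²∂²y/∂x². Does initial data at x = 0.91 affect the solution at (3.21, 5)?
Yes. The domain of dependence is [-10.58, 17], and 0.91 ∈ [-10.58, 17].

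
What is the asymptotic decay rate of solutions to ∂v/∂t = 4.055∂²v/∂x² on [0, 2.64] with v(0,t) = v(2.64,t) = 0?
Eigenvalues: λₙ = 4.055n²π²/2.64².
First three modes:
  n=1: λ₁ = 4.055π²/2.64² ≈ 5.742
  n=2: λ₂ = 16.22π²/2.64² ≈ 22.969 (4× faster decay)
  n=3: λ₃ = 36.495π²/2.64² ≈ 51.68 (9× faster decay)
As t → ∞, higher modes decay exponentially faster. The n=1 mode dominates: v ~ c₁ sin(πx/2.64) e^{-λ₁t}.
Decay rate: λ₁ = 4.055π²/2.64² ≈ 5.742.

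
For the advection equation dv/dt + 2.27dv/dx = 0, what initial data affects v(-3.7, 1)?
A single point: x = -5.97. The characteristic through (-3.7, 1) is x - 2.27t = const, so x = -3.7 - 2.27·1 = -5.97.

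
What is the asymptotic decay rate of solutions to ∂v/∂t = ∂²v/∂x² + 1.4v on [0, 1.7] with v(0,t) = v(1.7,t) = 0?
Eigenvalues: λₙ = n²π²/1.7² - 1.4.
First three modes:
  n=1: λ₁ = π²/1.7² - 1.4 ≈ 2.015
  n=2: λ₂ = 4π²/1.7² - 1.4 ≈ 12.26
  n=3: λ₃ = 9π²/1.7² - 1.4 ≈ 29.336
Since π²/1.7² ≈ 3.415 > 1.4, all λₙ > 0.
The n=1 mode decays slowest → dominates as t → ∞.
Asymptotic: v ~ c₁ sin(πx/1.7) e^{-λ₁t} with decay rate λ₁ ≈ 2.015.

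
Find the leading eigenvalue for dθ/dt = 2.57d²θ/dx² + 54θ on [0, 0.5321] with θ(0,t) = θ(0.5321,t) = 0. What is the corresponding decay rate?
Eigenvalues: λₙ = 2.57n²π²/0.5321² - 54.
First three modes:
  n=1: λ₁ = 2.57π²/0.5321² - 54 ≈ 35.587
  n=2: λ₂ = 10.28π²/0.5321² - 54 ≈ 304.349
  n=3: λ₃ = 23.13π²/0.5321² - 54 ≈ 752.286
Since 2.57π²/0.5321² ≈ 89.587 > 54, all λₙ > 0.
The n=1 mode decays slowest → dominates as t → ∞.
Asymptotic: θ ~ c₁ sin(πx/0.5321) e^{-λ₁t} with decay rate λ₁ ≈ 35.587.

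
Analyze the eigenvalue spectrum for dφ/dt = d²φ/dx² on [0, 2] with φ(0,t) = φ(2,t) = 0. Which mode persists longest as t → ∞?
Eigenvalues: λₙ = n²π²/2².
First three modes:
  n=1: λ₁ = π²/2² ≈ 2.467
  n=2: λ₂ = 4π²/2² ≈ 9.87 (4× faster decay)
  n=3: λ₃ = 9π²/2² ≈ 22.207 (9× faster decay)
As t → ∞, higher modes decay exponentially faster. The n=1 mode dominates: φ ~ c₁ sin(πx/2) e^{-λ₁t}.
Decay rate: λ₁ = π²/2² ≈ 2.467.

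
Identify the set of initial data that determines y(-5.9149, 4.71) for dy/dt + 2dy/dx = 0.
A single point: x = -15.3349. The characteristic through (-5.9149, 4.71) is x - 2t = const, so x = -5.9149 - 2·4.71 = -15.3349.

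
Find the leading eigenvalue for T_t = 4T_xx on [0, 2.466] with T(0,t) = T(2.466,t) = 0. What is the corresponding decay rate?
Eigenvalues: λₙ = 4n²π²/2.466².
First three modes:
  n=1: λ₁ = 4π²/2.466² ≈ 6.492
  n=2: λ₂ = 16π²/2.466² ≈ 25.968 (4× faster decay)
  n=3: λ₃ = 36π²/2.466² ≈ 58.427 (9× faster decay)
As t → ∞, higher modes decay exponentially faster. The n=1 mode dominates: T ~ c₁ sin(πx/2.466) e^{-λ₁t}.
Decay rate: λ₁ = 4π²/2.466² ≈ 6.492.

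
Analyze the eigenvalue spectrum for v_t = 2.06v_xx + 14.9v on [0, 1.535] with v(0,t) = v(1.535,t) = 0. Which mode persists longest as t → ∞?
Eigenvalues: λₙ = 2.06n²π²/1.535² - 14.9.
First three modes:
  n=1: λ₁ = 2.06π²/1.535² - 14.9 ≈ -6.271
  n=2: λ₂ = 8.24π²/1.535² - 14.9 ≈ 19.615
  n=3: λ₃ = 18.54π²/1.535² - 14.9 ≈ 62.759
Since 2.06π²/1.535² ≈ 8.629 < 14.9, λ₁ < 0.
The n=1 mode grows fastest (−λₙ is largest for n=1) → dominates.
Asymptotic: v ~ c₁ sin(πx/1.535) e^{6.271t} (exponential growth at rate −λ₁ ≈ 6.271).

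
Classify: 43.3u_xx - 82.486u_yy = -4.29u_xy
Rewriting in standard form: 43.3u_xx + 4.29u_xy - 82.486u_yy = 0. Hyperbolic (discriminant = 14304.9793).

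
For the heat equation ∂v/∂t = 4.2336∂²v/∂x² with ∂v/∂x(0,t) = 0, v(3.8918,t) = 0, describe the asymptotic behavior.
v → 0. Heat escapes through the Dirichlet boundary.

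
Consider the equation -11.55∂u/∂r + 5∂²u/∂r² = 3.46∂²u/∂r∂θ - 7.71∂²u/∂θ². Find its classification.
Rewriting in standard form: 5∂²u/∂r² - 3.46∂²u/∂r∂θ + 7.71∂²u/∂θ² - 11.55∂u/∂r = 0. Elliptic. (A = 5, B = -3.46, C = 7.71 gives B² - 4AC = -142.2284.)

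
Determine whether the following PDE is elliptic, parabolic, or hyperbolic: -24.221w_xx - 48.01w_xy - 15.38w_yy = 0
Coefficients: A = -24.221, B = -48.01, C = -15.38. B² - 4AC = 814.88418, which is positive, so the equation is hyperbolic.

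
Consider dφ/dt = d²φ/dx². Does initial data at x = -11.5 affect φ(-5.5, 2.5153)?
Yes, for any finite x. The heat equation has infinite propagation speed, so all initial data affects all points at any t > 0.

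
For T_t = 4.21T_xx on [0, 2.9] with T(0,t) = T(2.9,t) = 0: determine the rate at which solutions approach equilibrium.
Eigenvalues: λₙ = 4.21n²π²/2.9².
First three modes:
  n=1: λ₁ = 4.21π²/2.9² ≈ 4.941
  n=2: λ₂ = 16.84π²/2.9² ≈ 19.763 (4× faster decay)
  n=3: λ₃ = 37.89π²/2.9² ≈ 44.466 (9× faster decay)
As t → ∞, higher modes decay exponentially faster. The n=1 mode dominates: T ~ c₁ sin(πx/2.9) e^{-λ₁t}.
Decay rate: λ₁ = 4.21π²/2.9² ≈ 4.941.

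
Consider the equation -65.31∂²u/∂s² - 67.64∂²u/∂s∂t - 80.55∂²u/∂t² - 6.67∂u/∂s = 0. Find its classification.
Elliptic. (A = -65.31, B = -67.64, C = -80.55 gives B² - 4AC = -16467.7124.)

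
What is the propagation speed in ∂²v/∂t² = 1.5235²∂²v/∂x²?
Speed = 1.5235. Information travels along characteristics x = x₀ ± 1.5235t.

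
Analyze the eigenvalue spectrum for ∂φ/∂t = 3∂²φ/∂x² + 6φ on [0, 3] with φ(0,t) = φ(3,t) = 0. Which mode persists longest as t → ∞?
Eigenvalues: λₙ = 3n²π²/3² - 6.
First three modes:
  n=1: λ₁ = 3π²/3² - 6 ≈ -2.71
  n=2: λ₂ = 12π²/3² - 6 ≈ 7.159
  n=3: λ₃ = 27π²/3² - 6 ≈ 23.609
Since 3π²/3² ≈ 3.29 < 6, λ₁ < 0.
The n=1 mode grows fastest (−λₙ is largest for n=1) → dominates.
Asymptotic: φ ~ c₁ sin(πx/3) e^{2.71t} (exponential growth at rate −λ₁ ≈ 2.71).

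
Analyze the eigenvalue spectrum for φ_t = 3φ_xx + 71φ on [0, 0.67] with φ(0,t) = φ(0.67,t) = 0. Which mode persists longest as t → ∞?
Eigenvalues: λₙ = 3n²π²/0.67² - 71.
First three modes:
  n=1: λ₁ = 3π²/0.67² - 71 ≈ -5.041
  n=2: λ₂ = 12π²/0.67² - 71 ≈ 192.834
  n=3: λ₃ = 27π²/0.67² - 71 ≈ 522.627
Since 3π²/0.67² ≈ 65.959 < 71, λ₁ < 0.
The n=1 mode grows fastest (−λₙ is largest for n=1) → dominates.
Asymptotic: φ ~ c₁ sin(πx/0.67) e^{5.041t} (exponential growth at rate −λ₁ ≈ 5.041).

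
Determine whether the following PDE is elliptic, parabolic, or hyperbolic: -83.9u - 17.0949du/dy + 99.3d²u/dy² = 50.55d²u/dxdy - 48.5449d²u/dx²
Rewriting in standard form: 48.5449d²u/dx² - 50.55d²u/dxdy + 99.3d²u/dy² - 17.0949du/dy - 83.9u = 0. Coefficients: A = 48.5449, B = -50.55, C = 99.3. B² - 4AC = -16726.73178, which is negative, so the equation is elliptic.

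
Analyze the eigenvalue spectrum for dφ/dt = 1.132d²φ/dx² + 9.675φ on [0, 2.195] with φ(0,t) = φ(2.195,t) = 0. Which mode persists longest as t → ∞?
Eigenvalues: λₙ = 1.132n²π²/2.195² - 9.675.
First three modes:
  n=1: λ₁ = 1.132π²/2.195² - 9.675 ≈ -7.356
  n=2: λ₂ = 4.528π²/2.195² - 9.675 ≈ -0.4
  n=3: λ₃ = 10.188π²/2.195² - 9.675 ≈ 11.195
Since 1.132π²/2.195² ≈ 2.319 < 9.675, λ₁ < 0.
The n=1 mode grows fastest (−λₙ is largest for n=1) → dominates.
Asymptotic: φ ~ c₁ sin(πx/2.195) e^{7.356t} (exponential growth at rate −λ₁ ≈ 7.356).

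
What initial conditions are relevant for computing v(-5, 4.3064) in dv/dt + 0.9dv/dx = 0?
A single point: x = -8.87576. The characteristic through (-5, 4.3064) is x - 0.9t = const, so x = -5 - 0.9·4.3064 = -8.87576.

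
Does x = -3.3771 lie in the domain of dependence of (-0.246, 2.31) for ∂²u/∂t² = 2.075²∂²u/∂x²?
Yes. The domain of dependence is [-5.03925, 4.54725], and -3.3771 ∈ [-5.03925, 4.54725].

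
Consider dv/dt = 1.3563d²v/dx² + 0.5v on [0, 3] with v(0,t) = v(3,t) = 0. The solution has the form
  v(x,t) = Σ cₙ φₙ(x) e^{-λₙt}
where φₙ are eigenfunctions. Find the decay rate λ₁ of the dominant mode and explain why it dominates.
Eigenvalues: λₙ = 1.3563n²π²/3² - 0.5.
First three modes:
  n=1: λ₁ = 1.3563π²/3² - 0.5 ≈ 0.987
  n=2: λ₂ = 5.4252π²/3² - 0.5 ≈ 5.449
  n=3: λ₃ = 12.2067π²/3² - 0.5 ≈ 12.886
Since 1.3563π²/3² ≈ 1.487 > 0.5, all λₙ > 0.
The n=1 mode decays slowest → dominates as t → ∞.
Asymptotic: v ~ c₁ sin(πx/3) e^{-λ₁t} with decay rate λ₁ ≈ 0.987.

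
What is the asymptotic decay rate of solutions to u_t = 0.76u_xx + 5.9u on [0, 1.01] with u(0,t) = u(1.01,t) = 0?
Eigenvalues: λₙ = 0.76n²π²/1.01² - 5.9.
First three modes:
  n=1: λ₁ = 0.76π²/1.01² - 5.9 ≈ 1.453
  n=2: λ₂ = 3.04π²/1.01² - 5.9 ≈ 23.512
  n=3: λ₃ = 6.84π²/1.01² - 5.9 ≈ 60.278
Since 0.76π²/1.01² ≈ 7.353 > 5.9, all λₙ > 0.
The n=1 mode decays slowest → dominates as t → ∞.
Asymptotic: u ~ c₁ sin(πx/1.01) e^{-λ₁t} with decay rate λ₁ ≈ 1.453.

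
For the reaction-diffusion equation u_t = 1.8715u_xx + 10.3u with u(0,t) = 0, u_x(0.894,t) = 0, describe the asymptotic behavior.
u grows unboundedly. Reaction dominates diffusion (r=10.3 > κπ²/(4L²)≈5.78); solution grows exponentially.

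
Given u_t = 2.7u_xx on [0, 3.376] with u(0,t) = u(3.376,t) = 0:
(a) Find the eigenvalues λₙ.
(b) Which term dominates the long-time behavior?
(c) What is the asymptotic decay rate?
Eigenvalues: λₙ = 2.7n²π²/3.376².
First three modes:
  n=1: λ₁ = 2.7π²/3.376² ≈ 2.338
  n=2: λ₂ = 10.8π²/3.376² ≈ 9.352 (4× faster decay)
  n=3: λ₃ = 24.3π²/3.376² ≈ 21.043 (9× faster decay)
As t → ∞, higher modes decay exponentially faster. The n=1 mode dominates: u ~ c₁ sin(πx/3.376) e^{-λ₁t}.
Decay rate: λ₁ = 2.7π²/3.376² ≈ 2.338.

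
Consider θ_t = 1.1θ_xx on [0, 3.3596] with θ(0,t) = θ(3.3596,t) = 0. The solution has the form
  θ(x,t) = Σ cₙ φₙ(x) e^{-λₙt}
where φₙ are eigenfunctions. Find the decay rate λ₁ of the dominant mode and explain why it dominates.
Eigenvalues: λₙ = 1.1n²π²/3.3596².
First three modes:
  n=1: λ₁ = 1.1π²/3.3596² ≈ 0.962
  n=2: λ₂ = 4.4π²/3.3596² ≈ 3.847 (4× faster decay)
  n=3: λ₃ = 9.9π²/3.3596² ≈ 8.657 (9× faster decay)
As t → ∞, higher modes decay exponentially faster. The n=1 mode dominates: θ ~ c₁ sin(πx/3.3596) e^{-λ₁t}.
Decay rate: λ₁ = 1.1π²/3.3596² ≈ 0.962.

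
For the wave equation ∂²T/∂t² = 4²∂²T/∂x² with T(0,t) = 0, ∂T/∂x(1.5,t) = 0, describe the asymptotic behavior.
T oscillates (no decay). Energy is conserved; the solution oscillates indefinitely as standing waves.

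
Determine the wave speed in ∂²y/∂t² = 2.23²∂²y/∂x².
Speed = 2.23. Information travels along characteristics x = x₀ ± 2.23t.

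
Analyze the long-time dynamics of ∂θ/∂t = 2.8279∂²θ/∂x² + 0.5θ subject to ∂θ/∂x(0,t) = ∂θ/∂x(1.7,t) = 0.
Long-time behavior: θ grows unboundedly. With Neumann BCs the constant mode has diffusion eigenvalue 0, so any r > 0 makes it grow like e^(0.5t); solution grows exponentially.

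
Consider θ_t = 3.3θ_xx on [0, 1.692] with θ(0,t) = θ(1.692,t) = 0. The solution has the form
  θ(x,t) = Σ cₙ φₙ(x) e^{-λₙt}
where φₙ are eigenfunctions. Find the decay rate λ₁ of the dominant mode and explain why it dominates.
Eigenvalues: λₙ = 3.3n²π²/1.692².
First three modes:
  n=1: λ₁ = 3.3π²/1.692² ≈ 11.377
  n=2: λ₂ = 13.2π²/1.692² ≈ 45.506 (4× faster decay)
  n=3: λ₃ = 29.7π²/1.692² ≈ 102.39 (9× faster decay)
As t → ∞, higher modes decay exponentially faster. The n=1 mode dominates: θ ~ c₁ sin(πx/1.692) e^{-λ₁t}.
Decay rate: λ₁ = 3.3π²/1.692² ≈ 11.377.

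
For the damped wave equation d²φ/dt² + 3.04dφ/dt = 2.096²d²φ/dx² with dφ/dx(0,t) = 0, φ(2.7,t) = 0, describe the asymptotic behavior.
φ → 0. Damping (γ=3.04) dissipates energy; oscillations decay exponentially.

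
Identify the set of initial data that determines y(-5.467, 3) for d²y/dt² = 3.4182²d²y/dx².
Domain of dependence: [-15.7216, 4.7876]. Signals travel at speed 3.4182, so data within |x - -5.467| ≤ 3.4182·3 = 10.2546 can reach the point.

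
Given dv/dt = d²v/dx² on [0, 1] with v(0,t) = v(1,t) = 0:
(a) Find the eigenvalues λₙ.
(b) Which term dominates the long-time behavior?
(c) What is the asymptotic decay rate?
Eigenvalues: λₙ = n²π².
First three modes:
  n=1: λ₁ = π² ≈ 9.87
  n=2: λ₂ = 4π² ≈ 39.478 (4× faster decay)
  n=3: λ₃ = 9π² ≈ 88.826 (9× faster decay)
As t → ∞, higher modes decay exponentially faster. The n=1 mode dominates: v ~ c₁ sin(πx) e^{-λ₁t}.
Decay rate: λ₁ = π² ≈ 9.87.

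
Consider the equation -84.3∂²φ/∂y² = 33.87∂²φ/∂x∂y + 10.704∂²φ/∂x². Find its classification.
Rewriting in standard form: -10.704∂²φ/∂x² - 33.87∂²φ/∂x∂y - 84.3∂²φ/∂y² = 0. Elliptic. (A = -10.704, B = -33.87, C = -84.3 gives B² - 4AC = -2462.2119.)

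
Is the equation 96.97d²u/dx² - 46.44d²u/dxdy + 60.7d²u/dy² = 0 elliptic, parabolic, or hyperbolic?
Computing B² - 4AC with A = 96.97, B = -46.44, C = 60.7: discriminant = -21387.6424 (negative). Answer: elliptic.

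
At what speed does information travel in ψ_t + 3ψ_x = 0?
Speed = 3. Information travels along x - 3t = const (rightward).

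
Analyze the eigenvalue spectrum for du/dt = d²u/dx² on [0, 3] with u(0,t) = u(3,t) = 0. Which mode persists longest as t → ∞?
Eigenvalues: λₙ = n²π²/3².
First three modes:
  n=1: λ₁ = π²/3² ≈ 1.097
  n=2: λ₂ = 4π²/3² ≈ 4.386 (4× faster decay)
  n=3: λ₃ = 9π²/3² ≈ 9.87 (9× faster decay)
As t → ∞, higher modes decay exponentially faster. The n=1 mode dominates: u ~ c₁ sin(πx/3) e^{-λ₁t}.
Decay rate: λ₁ = π²/3² ≈ 1.097.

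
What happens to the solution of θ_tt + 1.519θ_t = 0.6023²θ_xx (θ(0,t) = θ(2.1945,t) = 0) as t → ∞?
θ → 0. Damping (γ=1.519) dissipates energy; oscillations decay exponentially.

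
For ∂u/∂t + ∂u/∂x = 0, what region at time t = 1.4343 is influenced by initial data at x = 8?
At x = 9.4343. The characteristic carries data from (8, 0) to (9.4343, 1.4343).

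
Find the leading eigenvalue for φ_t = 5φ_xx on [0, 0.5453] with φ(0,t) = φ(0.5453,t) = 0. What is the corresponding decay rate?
Eigenvalues: λₙ = 5n²π²/0.5453².
First three modes:
  n=1: λ₁ = 5π²/0.5453² ≈ 165.958
  n=2: λ₂ = 20π²/0.5453² ≈ 663.833 (4× faster decay)
  n=3: λ₃ = 45π²/0.5453² ≈ 1493.624 (9× faster decay)
As t → ∞, higher modes decay exponentially faster. The n=1 mode dominates: φ ~ c₁ sin(πx/0.5453) e^{-λ₁t}.
Decay rate: λ₁ = 5π²/0.5453² ≈ 165.958.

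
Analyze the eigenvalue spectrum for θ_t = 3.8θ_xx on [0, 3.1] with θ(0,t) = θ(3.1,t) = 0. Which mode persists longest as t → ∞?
Eigenvalues: λₙ = 3.8n²π²/3.1².
First three modes:
  n=1: λ₁ = 3.8π²/3.1² ≈ 3.903
  n=2: λ₂ = 15.2π²/3.1² ≈ 15.611 (4× faster decay)
  n=3: λ₃ = 34.2π²/3.1² ≈ 35.124 (9× faster decay)
As t → ∞, higher modes decay exponentially faster. The n=1 mode dominates: θ ~ c₁ sin(πx/3.1) e^{-λ₁t}.
Decay rate: λ₁ = 3.8π²/3.1² ≈ 3.903.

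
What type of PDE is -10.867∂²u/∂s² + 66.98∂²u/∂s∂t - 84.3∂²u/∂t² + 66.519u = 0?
With A = -10.867, B = 66.98, C = -84.3, the discriminant is 821.968. This is a hyperbolic PDE.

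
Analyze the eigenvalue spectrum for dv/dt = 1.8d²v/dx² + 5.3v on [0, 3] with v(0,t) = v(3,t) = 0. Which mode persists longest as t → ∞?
Eigenvalues: λₙ = 1.8n²π²/3² - 5.3.
First three modes:
  n=1: λ₁ = 1.8π²/3² - 5.3 ≈ -3.326
  n=2: λ₂ = 7.2π²/3² - 5.3 ≈ 2.596
  n=3: λ₃ = 16.2π²/3² - 5.3 ≈ 12.465
Since 1.8π²/3² ≈ 1.974 < 5.3, λ₁ < 0.
The n=1 mode grows fastest (−λₙ is largest for n=1) → dominates.
Asymptotic: v ~ c₁ sin(πx/3) e^{3.326t} (exponential growth at rate −λ₁ ≈ 3.326).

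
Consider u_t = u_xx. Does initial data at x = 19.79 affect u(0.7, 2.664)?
Yes, for any finite x. The heat equation has infinite propagation speed, so all initial data affects all points at any t > 0.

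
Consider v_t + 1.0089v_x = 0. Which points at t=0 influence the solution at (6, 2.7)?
A single point: x = 3.27597. The characteristic through (6, 2.7) is x - 1.0089t = const, so x = 6 - 1.0089·2.7 = 3.27597.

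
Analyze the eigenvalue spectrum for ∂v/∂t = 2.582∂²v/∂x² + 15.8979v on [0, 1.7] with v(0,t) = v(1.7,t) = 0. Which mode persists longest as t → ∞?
Eigenvalues: λₙ = 2.582n²π²/1.7² - 15.8979.
First three modes:
  n=1: λ₁ = 2.582π²/1.7² - 15.8979 ≈ -7.08
  n=2: λ₂ = 10.328π²/1.7² - 15.8979 ≈ 19.373
  n=3: λ₃ = 23.238π²/1.7² - 15.8979 ≈ 63.462
Since 2.582π²/1.7² ≈ 8.818 < 15.8979, λ₁ < 0.
The n=1 mode grows fastest (−λₙ is largest for n=1) → dominates.
Asymptotic: v ~ c₁ sin(πx/1.7) e^{7.08t} (exponential growth at rate −λ₁ ≈ 7.08).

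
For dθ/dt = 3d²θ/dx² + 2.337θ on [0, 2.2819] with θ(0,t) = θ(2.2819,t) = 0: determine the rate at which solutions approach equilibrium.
Eigenvalues: λₙ = 3n²π²/2.2819² - 2.337.
First three modes:
  n=1: λ₁ = 3π²/2.2819² - 2.337 ≈ 3.349
  n=2: λ₂ = 12π²/2.2819² - 2.337 ≈ 20.408
  n=3: λ₃ = 27π²/2.2819² - 2.337 ≈ 48.839
Since 3π²/2.2819² ≈ 5.686 > 2.337, all λₙ > 0.
The n=1 mode decays slowest → dominates as t → ∞.
Asymptotic: θ ~ c₁ sin(πx/2.2819) e^{-λ₁t} with decay rate λ₁ ≈ 3.349.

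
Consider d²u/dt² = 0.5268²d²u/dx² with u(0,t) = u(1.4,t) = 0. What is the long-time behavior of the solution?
As t → ∞, u oscillates (no decay). Energy is conserved; the solution oscillates indefinitely as standing waves.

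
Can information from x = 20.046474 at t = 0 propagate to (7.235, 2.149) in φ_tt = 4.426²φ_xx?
No. The domain of dependence is [-2.276474, 16.746474], and 20.046474 is outside this interval.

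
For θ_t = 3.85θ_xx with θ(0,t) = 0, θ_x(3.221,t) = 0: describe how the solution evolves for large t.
θ → 0. Heat escapes through the Dirichlet boundary.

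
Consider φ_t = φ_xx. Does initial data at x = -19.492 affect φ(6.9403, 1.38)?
Yes, for any finite x. The heat equation has infinite propagation speed, so all initial data affects all points at any t > 0.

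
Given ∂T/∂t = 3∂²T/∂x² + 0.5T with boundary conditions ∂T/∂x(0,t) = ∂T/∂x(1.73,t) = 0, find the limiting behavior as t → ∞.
T grows unboundedly. With Neumann BCs the constant mode has diffusion eigenvalue 0, so any r > 0 makes it grow like e^(0.5t); solution grows exponentially.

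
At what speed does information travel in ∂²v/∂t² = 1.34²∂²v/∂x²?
Speed = 1.34. Information travels along characteristics x = x₀ ± 1.34t.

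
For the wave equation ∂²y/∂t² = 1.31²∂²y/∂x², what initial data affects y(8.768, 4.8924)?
Domain of dependence: [2.358956, 15.177044]. Signals travel at speed 1.31, so data within |x - 8.768| ≤ 1.31·4.8924 = 6.409044 can reach the point.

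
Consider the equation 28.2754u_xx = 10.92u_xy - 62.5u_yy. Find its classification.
Rewriting in standard form: 28.2754u_xx - 10.92u_xy + 62.5u_yy = 0. Elliptic. (A = 28.2754, B = -10.92, C = 62.5 gives B² - 4AC = -6949.6036.)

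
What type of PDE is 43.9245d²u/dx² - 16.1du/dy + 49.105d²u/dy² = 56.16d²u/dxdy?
Rewriting in standard form: 43.9245d²u/dx² - 56.16d²u/dxdy + 49.105d²u/dy² - 16.1du/dy = 0. With A = 43.9245, B = -56.16, C = 49.105, the discriminant is -5473.70469. This is an elliptic PDE.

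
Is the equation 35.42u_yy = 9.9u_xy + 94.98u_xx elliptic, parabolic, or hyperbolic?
Rewriting in standard form: -94.98u_xx - 9.9u_xy + 35.42u_yy = 0. Computing B² - 4AC with A = -94.98, B = -9.9, C = 35.42: discriminant = 13554.7764 (positive). Answer: hyperbolic.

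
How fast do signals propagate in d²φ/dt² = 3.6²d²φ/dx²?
Speed = 3.6. Information travels along characteristics x = x₀ ± 3.6t.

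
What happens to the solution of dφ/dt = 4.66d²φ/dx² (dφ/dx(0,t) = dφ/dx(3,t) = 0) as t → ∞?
φ → constant (steady state). Heat is conserved (no flux at boundaries); solution approaches the spatial average.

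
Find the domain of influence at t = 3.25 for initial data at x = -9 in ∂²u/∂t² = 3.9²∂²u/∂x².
Domain of influence: [-21.675, 3.675]. Data at x = -9 spreads outward at speed 3.9.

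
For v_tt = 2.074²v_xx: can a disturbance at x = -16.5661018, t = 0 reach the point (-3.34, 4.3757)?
No. The domain of dependence is [-12.4152018, 5.7352018], and -16.5661018 is outside this interval.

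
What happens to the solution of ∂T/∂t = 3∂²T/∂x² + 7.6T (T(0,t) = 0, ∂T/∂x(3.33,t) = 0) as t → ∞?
T grows unboundedly. Reaction dominates diffusion (r=7.6 > κπ²/(4L²)≈0.67); solution grows exponentially.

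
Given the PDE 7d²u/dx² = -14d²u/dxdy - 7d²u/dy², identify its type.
Rewriting in standard form: 7d²u/dx² + 14d²u/dxdy + 7d²u/dy² = 0. The second-order coefficients are A = 7, B = 14, C = 7. Since B² - 4AC = 0 = 0, this is a parabolic PDE.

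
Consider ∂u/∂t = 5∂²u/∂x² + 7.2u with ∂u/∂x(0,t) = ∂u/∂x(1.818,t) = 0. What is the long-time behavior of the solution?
As t → ∞, u grows unboundedly. With Neumann BCs the constant mode has diffusion eigenvalue 0, so any r > 0 makes it grow like e^(7.2t); solution grows exponentially.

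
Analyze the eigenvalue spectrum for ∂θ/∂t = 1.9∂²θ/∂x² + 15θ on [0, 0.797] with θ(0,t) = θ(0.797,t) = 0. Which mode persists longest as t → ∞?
Eigenvalues: λₙ = 1.9n²π²/0.797² - 15.
First three modes:
  n=1: λ₁ = 1.9π²/0.797² - 15 ≈ 14.521
  n=2: λ₂ = 7.6π²/0.797² - 15 ≈ 103.086
  n=3: λ₃ = 17.1π²/0.797² - 15 ≈ 250.692
Since 1.9π²/0.797² ≈ 29.521 > 15, all λₙ > 0.
The n=1 mode decays slowest → dominates as t → ∞.
Asymptotic: θ ~ c₁ sin(πx/0.797) e^{-λ₁t} with decay rate λ₁ ≈ 14.521.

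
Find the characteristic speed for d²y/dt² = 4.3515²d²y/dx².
Speed = 4.3515. Information travels along characteristics x = x₀ ± 4.3515t.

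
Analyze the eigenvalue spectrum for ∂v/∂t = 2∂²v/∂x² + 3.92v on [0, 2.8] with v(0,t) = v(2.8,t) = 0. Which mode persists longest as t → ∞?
Eigenvalues: λₙ = 2n²π²/2.8² - 3.92.
First three modes:
  n=1: λ₁ = 2π²/2.8² - 3.92 ≈ -1.402
  n=2: λ₂ = 8π²/2.8² - 3.92 ≈ 6.151
  n=3: λ₃ = 18π²/2.8² - 3.92 ≈ 18.74
Since 2π²/2.8² ≈ 2.518 < 3.92, λ₁ < 0.
The n=1 mode grows fastest (−λₙ is largest for n=1) → dominates.
Asymptotic: v ~ c₁ sin(πx/2.8) e^{1.402t} (exponential growth at rate −λ₁ ≈ 1.402).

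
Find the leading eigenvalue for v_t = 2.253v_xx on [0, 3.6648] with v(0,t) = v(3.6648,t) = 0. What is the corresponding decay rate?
Eigenvalues: λₙ = 2.253n²π²/3.6648².
First three modes:
  n=1: λ₁ = 2.253π²/3.6648² ≈ 1.656
  n=2: λ₂ = 9.012π²/3.6648² ≈ 6.622 (4× faster decay)
  n=3: λ₃ = 20.277π²/3.6648² ≈ 14.901 (9× faster decay)
As t → ∞, higher modes decay exponentially faster. The n=1 mode dominates: v ~ c₁ sin(πx/3.6648) e^{-λ₁t}.
Decay rate: λ₁ = 2.253π²/3.6648² ≈ 1.656.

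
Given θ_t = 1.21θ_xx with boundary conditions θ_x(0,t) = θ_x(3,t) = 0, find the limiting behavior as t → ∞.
θ → constant (steady state). Heat is conserved (no flux at boundaries); solution approaches the spatial average.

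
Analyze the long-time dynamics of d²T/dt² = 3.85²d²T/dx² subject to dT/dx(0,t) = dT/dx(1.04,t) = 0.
Long-time behavior: T oscillates about a mean that drifts linearly in t (generically unbounded; no decay). There is no damping, so the nonconstant modes persist as standing waves (energy conserved, no decay). But with Neumann conditions at both ends the constant mode has eigenvalue 0: the spatial mean M(t) of T satisfies M'' = 0, so M(t) = M(0) + M'(0)·t. Unless the initial velocity has zero mean (∫T_t(x,0)dx = 0), the solution grows linearly in t (unbounded, though not exponentially); if it does have zero mean, the solution stays bounded and simply oscillates.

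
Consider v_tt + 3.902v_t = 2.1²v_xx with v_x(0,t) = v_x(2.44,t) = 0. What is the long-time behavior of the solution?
As t → ∞, v → constant (steady state). Damping (γ=3.902) dissipates the nonconstant modes; with Neumann BCs the spatial average obeys M''+γM'=0 and tends to a finite limit.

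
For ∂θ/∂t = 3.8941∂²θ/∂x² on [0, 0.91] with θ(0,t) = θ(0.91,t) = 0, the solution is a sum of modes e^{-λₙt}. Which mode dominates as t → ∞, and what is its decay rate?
Eigenvalues: λₙ = 3.8941n²π²/0.91².
First three modes:
  n=1: λ₁ = 3.8941π²/0.91² ≈ 46.411
  n=2: λ₂ = 15.5764π²/0.91² ≈ 185.645 (4× faster decay)
  n=3: λ₃ = 35.0469π²/0.91² ≈ 417.702 (9× faster decay)
As t → ∞, higher modes decay exponentially faster. The n=1 mode dominates: θ ~ c₁ sin(πx/0.91) e^{-λ₁t}.
Decay rate: λ₁ = 3.8941π²/0.91² ≈ 46.411.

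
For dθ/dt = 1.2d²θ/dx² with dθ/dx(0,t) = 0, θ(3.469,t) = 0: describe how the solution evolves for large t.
θ → 0. Heat escapes through the Dirichlet boundary.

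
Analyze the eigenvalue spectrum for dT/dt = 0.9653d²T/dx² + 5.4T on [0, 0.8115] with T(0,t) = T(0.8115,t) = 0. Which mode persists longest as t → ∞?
Eigenvalues: λₙ = 0.9653n²π²/0.8115² - 5.4.
First three modes:
  n=1: λ₁ = 0.9653π²/0.8115² - 5.4 ≈ 9.067
  n=2: λ₂ = 3.8612π²/0.8115² - 5.4 ≈ 52.469
  n=3: λ₃ = 8.6877π²/0.8115² - 5.4 ≈ 124.805
Since 0.9653π²/0.8115² ≈ 14.467 > 5.4, all λₙ > 0.
The n=1 mode decays slowest → dominates as t → ∞.
Asymptotic: T ~ c₁ sin(πx/0.8115) e^{-λ₁t} with decay rate λ₁ ≈ 9.067.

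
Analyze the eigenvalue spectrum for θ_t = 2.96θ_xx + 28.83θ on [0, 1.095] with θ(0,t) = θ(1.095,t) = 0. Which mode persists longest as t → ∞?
Eigenvalues: λₙ = 2.96n²π²/1.095² - 28.83.
First three modes:
  n=1: λ₁ = 2.96π²/1.095² - 28.83 ≈ -4.465
  n=2: λ₂ = 11.84π²/1.095² - 28.83 ≈ 68.629
  n=3: λ₃ = 26.64π²/1.095² - 28.83 ≈ 190.453
Since 2.96π²/1.095² ≈ 24.365 < 28.83, λ₁ < 0.
The n=1 mode grows fastest (−λₙ is largest for n=1) → dominates.
Asymptotic: θ ~ c₁ sin(πx/1.095) e^{4.465t} (exponential growth at rate −λ₁ ≈ 4.465).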